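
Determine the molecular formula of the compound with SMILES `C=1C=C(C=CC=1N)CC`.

Heavy atoms from the SMILES: 8 C, 1 N.
Implicit hydrogens by atom environment:
  4 × C (aromatic): 1 H each → 4
  2 × C (aromatic): no H
  1 × C: 3 H
  1 × C: 2 H
  1 × N: 2 H
  Total hydrogens = 11.
Molecular formula: C8H11N

C8H11N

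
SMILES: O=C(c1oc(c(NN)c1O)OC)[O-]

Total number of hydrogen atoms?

Hydrogens are implicit in SMILES; fill each atom to its normal valence:
  4 × C (aromatic): no H
  2 × O: no H
  1 × C: 3 H
  1 × C: no H
  1 × N: 2 H
  1 × N: 1 H
  1 × O: 1 H
  1 × O (aromatic): no H
  1 × O (charge -1): no H
  Total hydrogens = 7.

7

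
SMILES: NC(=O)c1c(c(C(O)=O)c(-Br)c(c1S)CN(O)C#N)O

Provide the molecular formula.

C10H8BrN3O5S

Heavy atoms from the SMILES: 1 Br, 10 C, 3 N, 5 O, 1 S.
Implicit hydrogens by atom environment:
  6 × C (aromatic): no H
  3 × C: no H
  3 × O: 1 H each → 3
  2 × N: no H
  2 × O: no H
  1 × Br: no H
  1 × C: 2 H
  1 × N: 2 H
  1 × S: 1 H
  Total hydrogens = 8.
Molecular formula: C10H8BrN3O5S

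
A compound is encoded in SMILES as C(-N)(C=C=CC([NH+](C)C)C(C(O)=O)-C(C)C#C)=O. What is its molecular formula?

Heavy atoms from the SMILES: 13 C, 2 N, 3 O.
Implicit hydrogens by atom environment:
  6 × C: 1 H each → 6
  4 × C: no H
  3 × C: 3 H each → 9
  2 × O: no H
  1 × N: 2 H
  1 × N (charge +1): 1 H
  1 × O: 1 H
  Total hydrogens = 19.
Net charge +1.
Molecular formula: C13H19N2O3+

C13H19N2O3+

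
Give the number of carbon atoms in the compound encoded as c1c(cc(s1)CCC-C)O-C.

The symbol for carbon appears 9 times in the SMILES. Lowercase c denotes aromatic carbon and counts toward C.

9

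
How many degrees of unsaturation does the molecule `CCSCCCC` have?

Molecular formula from the SMILES: C6H14S.
DoU = (2C + 2 + N − H − X)/2 = (2·6 + 2 + 0 − 14 − 0)/2 = 0/2 = 0.
(Structurally: 0 ring(s) + 0 π bond(s) = 0.)

0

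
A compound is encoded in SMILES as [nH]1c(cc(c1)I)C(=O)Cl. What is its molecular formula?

C5H3ClINO

Heavy atoms from the SMILES: 5 C, 1 Cl, 1 I, 1 N, 1 O.
Implicit hydrogens by atom environment:
  2 × C (aromatic): 1 H each → 2
  2 × C (aromatic): no H
  1 × C: no H
  1 × Cl: no H
  1 × I: no H
  1 × N (aromatic): 1 H
  1 × O: no H
  Total hydrogens = 3.
Molecular formula: C5H3ClINO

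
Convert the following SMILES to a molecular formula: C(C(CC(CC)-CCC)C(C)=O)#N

Heavy atoms from the SMILES: 11 C, 1 N, 1 O.
Implicit hydrogens by atom environment:
  4 × C: 2 H each → 8
  3 × C: 3 H each → 9
  2 × C: 1 H each → 2
  2 × C: no H
  1 × N: no H
  1 × O: no H
  Total hydrogens = 19.
Molecular formula: C11H19NO

C11H19NO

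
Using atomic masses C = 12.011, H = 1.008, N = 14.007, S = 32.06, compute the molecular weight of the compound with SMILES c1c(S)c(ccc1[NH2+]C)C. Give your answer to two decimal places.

Molecular formula: C8H12NS+.
M = 8×12.011 + 12×1.008 + 1×14.007 + 1×32.06 = 154.25 g/mol.

154.25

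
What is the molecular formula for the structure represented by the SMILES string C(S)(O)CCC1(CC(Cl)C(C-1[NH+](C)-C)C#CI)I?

Heavy atoms from the SMILES: 12 C, 1 Cl, 2 I, 1 N, 1 O, 1 S.
Implicit hydrogens by atom environment:
  4 × C: 1 H each → 4
  3 × C: 2 H each → 6
  3 × C: no H
  2 × C: 3 H each → 6
  2 × I: no H
  1 × Cl: no H
  1 × N (charge +1): 1 H
  1 × O: 1 H
  1 × S: 1 H
  Total hydrogens = 19.
Net charge +1.
Molecular formula: C12H19ClI2NOS+

C12H19ClI2NOS+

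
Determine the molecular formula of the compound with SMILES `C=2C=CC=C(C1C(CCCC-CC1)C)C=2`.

Heavy atoms from the SMILES: 15 C.
Implicit hydrogens by atom environment:
  6 × C: 2 H each → 12
  5 × C (aromatic): 1 H each → 5
  2 × C: 1 H each → 2
  1 × C: 3 H
  1 × C (aromatic): no H
  Total hydrogens = 22.
Molecular formula: C15H22

C15H22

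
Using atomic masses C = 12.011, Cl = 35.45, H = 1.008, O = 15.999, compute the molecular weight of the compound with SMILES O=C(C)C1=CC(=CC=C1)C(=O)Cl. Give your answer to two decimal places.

182.60

Molecular formula: C9H7ClO2.
M = 9×12.011 + 1×35.45 + 7×1.008 + 2×15.999 = 182.60 g/mol.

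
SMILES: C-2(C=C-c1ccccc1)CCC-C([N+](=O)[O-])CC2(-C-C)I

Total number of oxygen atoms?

2

The symbol for oxygen appears 2 times in the SMILES.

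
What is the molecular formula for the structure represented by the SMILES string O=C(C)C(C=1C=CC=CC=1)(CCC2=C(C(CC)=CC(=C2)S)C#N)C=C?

C22H23NOS

Heavy atoms from the SMILES: 22 C, 1 N, 1 O, 1 S.
Implicit hydrogens by atom environment:
  7 × C (aromatic): 1 H each → 7
  5 × C (aromatic): no H
  4 × C: 2 H each → 8
  3 × C: no H
  2 × C: 3 H each → 6
  1 × C: 1 H
  1 × N: no H
  1 × O: no H
  1 × S: 1 H
  Total hydrogens = 23.
Molecular formula: C22H23NOS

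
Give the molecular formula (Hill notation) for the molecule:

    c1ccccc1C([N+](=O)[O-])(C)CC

Heavy atoms from the SMILES: 10 C, 1 N, 2 O.
Implicit hydrogens by atom environment:
  5 × C (aromatic): 1 H each → 5
  2 × C: 3 H each → 6
  1 × C: 2 H
  1 × C: no H
  1 × C (aromatic): no H
  1 × N (charge +1): no H
  1 × O: no H
  1 × O (charge -1): no H
  Total hydrogens = 13.
Molecular formula: C10H13NO2

C10H13NO2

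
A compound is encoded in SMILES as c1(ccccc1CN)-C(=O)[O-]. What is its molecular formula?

Heavy atoms from the SMILES: 8 C, 1 N, 2 O.
Implicit hydrogens by atom environment:
  4 × C (aromatic): 1 H each → 4
  2 × C (aromatic): no H
  1 × C: 2 H
  1 × C: no H
  1 × N: 2 H
  1 × O: no H
  1 × O (charge -1): no H
  Total hydrogens = 8.
Net charge -1.
Molecular formula: C8H8NO2-

C8H8NO2-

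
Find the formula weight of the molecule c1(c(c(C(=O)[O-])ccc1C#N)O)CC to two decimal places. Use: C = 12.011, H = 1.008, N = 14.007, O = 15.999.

Molecular formula: C10H8NO3-.
M = 10×12.011 + 8×1.008 + 1×14.007 + 3×15.999 = 190.18 g/mol.

190.18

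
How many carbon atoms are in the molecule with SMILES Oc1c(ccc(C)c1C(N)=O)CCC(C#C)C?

The symbol for carbon appears 14 times in the SMILES. Lowercase c denotes aromatic carbon and counts toward C.

14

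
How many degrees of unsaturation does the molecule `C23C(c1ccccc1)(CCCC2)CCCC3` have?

Molecular formula from the SMILES: C16H22.
DoU = (2C + 2 + N − H − X)/2 = (2·16 + 2 + 0 − 22 − 0)/2 = 12/2 = 6.
(Structurally: 3 ring(s) + 3 π bond(s) = 6.)

6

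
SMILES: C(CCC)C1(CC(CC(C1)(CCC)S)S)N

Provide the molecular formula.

Heavy atoms from the SMILES: 13 C, 1 N, 2 S.
Implicit hydrogens by atom environment:
  8 × C: 2 H each → 16
  2 × C: 3 H each → 6
  2 × C: no H
  2 × S: 1 H each → 2
  1 × C: 1 H
  1 × N: 2 H
  Total hydrogens = 27.
Molecular formula: C13H27NS2

C13H27NS2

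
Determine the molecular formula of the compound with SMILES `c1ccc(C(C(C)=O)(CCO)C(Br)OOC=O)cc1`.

Heavy atoms from the SMILES: 1 Br, 13 C, 5 O.
Implicit hydrogens by atom environment:
  5 × C (aromatic): 1 H each → 5
  4 × O: no H
  2 × C: 2 H each → 4
  2 × C: 1 H each → 2
  2 × C: no H
  1 × Br: no H
  1 × C: 3 H
  1 × C (aromatic): no H
  1 × O: 1 H
  Total hydrogens = 15.
Molecular formula: C13H15BrO5

C13H15BrO5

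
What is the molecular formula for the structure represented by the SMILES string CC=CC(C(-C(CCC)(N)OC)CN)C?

C12H26N2O

Heavy atoms from the SMILES: 12 C, 2 N, 1 O.
Implicit hydrogens by atom environment:
  4 × C: 3 H each → 12
  4 × C: 1 H each → 4
  3 × C: 2 H each → 6
  2 × N: 2 H each → 4
  1 × C: no H
  1 × O: no H
  Total hydrogens = 26.
Molecular formula: C12H26N2O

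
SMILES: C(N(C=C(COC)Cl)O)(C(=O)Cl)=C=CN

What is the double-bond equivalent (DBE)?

Molecular formula from the SMILES: C8H10Cl2N2O3.
DoU = (2C + 2 + N − H − X)/2 = (2·8 + 2 + 2 − 10 − 2)/2 = 8/2 = 4.
(Structurally: 0 ring(s) + 4 π bond(s) = 4.)

4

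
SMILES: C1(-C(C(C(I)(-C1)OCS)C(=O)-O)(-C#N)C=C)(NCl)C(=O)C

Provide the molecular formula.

C12H14ClIN2O4S

Heavy atoms from the SMILES: 12 C, 1 Cl, 1 I, 2 N, 4 O, 1 S.
Implicit hydrogens by atom environment:
  6 × C: no H
  3 × C: 2 H each → 6
  3 × O: no H
  2 × C: 1 H each → 2
  1 × C: 3 H
  1 × Cl: no H
  1 × I: no H
  1 × N: 1 H
  1 × N: no H
  1 × O: 1 H
  1 × S: 1 H
  Total hydrogens = 14.
Molecular formula: C12H14ClIN2O4S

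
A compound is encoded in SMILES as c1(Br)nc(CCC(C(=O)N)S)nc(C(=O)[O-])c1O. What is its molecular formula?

C9H9BrN3O4S-

Heavy atoms from the SMILES: 1 Br, 9 C, 3 N, 4 O, 1 S.
Implicit hydrogens by atom environment:
  4 × C (aromatic): no H
  2 × C: 2 H each → 4
  2 × C: no H
  2 × N (aromatic): no H
  2 × O: no H
  1 × Br: no H
  1 × C: 1 H
  1 × N: 2 H
  1 × O: 1 H
  1 × O (charge -1): no H
  1 × S: 1 H
  Total hydrogens = 9.
Net charge -1.
Molecular formula: C9H9BrN3O4S-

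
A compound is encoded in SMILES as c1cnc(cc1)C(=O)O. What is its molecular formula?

Heavy atoms from the SMILES: 6 C, 1 N, 2 O.
Implicit hydrogens by atom environment:
  4 × C (aromatic): 1 H each → 4
  1 × C (aromatic): no H
  1 × C: no H
  1 × N (aromatic): no H
  1 × O: 1 H
  1 × O: no H
  Total hydrogens = 5.
Molecular formula: C6H5NO2

C6H5NO2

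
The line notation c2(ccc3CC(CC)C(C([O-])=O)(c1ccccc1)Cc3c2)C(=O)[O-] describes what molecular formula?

[C20H18O4]2-

Heavy atoms from the SMILES: 20 C, 4 O.
Implicit hydrogens by atom environment:
  8 × C (aromatic): 1 H each → 8
  4 × C (aromatic): no H
  3 × C: 2 H each → 6
  3 × C: no H
  2 × O: no H
  2 × O (charge -1): no H
  1 × C: 3 H
  1 × C: 1 H
  Total hydrogens = 18.
Net charge -2.
Molecular formula: [C20H18O4]2-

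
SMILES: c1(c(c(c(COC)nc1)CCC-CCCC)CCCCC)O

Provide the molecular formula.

Heavy atoms from the SMILES: 19 C, 1 N, 2 O.
Implicit hydrogens by atom environment:
  11 × C: 2 H each → 22
  4 × C (aromatic): no H
  3 × C: 3 H each → 9
  1 × C (aromatic): 1 H
  1 × N (aromatic): no H
  1 × O: 1 H
  1 × O: no H
  Total hydrogens = 33.
Molecular formula: C19H33NO2

C19H33NO2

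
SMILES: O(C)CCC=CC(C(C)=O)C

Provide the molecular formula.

Heavy atoms from the SMILES: 9 C, 2 O.
Implicit hydrogens by atom environment:
  3 × C: 3 H each → 9
  3 × C: 1 H each → 3
  2 × C: 2 H each → 4
  2 × O: no H
  1 × C: no H
  Total hydrogens = 16.
Molecular formula: C9H16O2

C9H16O2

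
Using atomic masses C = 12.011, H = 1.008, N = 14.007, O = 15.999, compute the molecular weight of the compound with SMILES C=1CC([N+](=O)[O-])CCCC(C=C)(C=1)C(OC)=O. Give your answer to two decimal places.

Molecular formula: C12H17NO4.
M = 12×12.011 + 17×1.008 + 1×14.007 + 4×15.999 = 239.27 g/mol.

239.27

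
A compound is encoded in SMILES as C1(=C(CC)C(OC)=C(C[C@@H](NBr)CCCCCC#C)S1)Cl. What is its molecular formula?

Heavy atoms from the SMILES: 1 Br, 16 C, 1 Cl, 1 N, 1 O, 1 S.
Implicit hydrogens by atom environment:
  7 × C: 2 H each → 14
  4 × C (aromatic): no H
  2 × C: 3 H each → 6
  2 × C: 1 H each → 2
  1 × Br: no H
  1 × C: no H
  1 × Cl: no H
  1 × N: 1 H
  1 × O: no H
  1 × S (aromatic): no H
  Total hydrogens = 23.
Molecular formula: C16H23BrClNOS

C16H23BrClNOS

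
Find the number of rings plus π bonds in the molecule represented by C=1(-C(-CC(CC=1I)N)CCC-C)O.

2

Molecular formula from the SMILES: C10H18INO.
DoU = (2C + 2 + N − H − X)/2 = (2·10 + 2 + 1 − 18 − 1)/2 = 4/2 = 2.
(Structurally: 1 ring(s) + 1 π bond(s) = 2.)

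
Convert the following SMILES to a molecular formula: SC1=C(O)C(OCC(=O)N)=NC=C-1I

C7H7IN2O3S

Heavy atoms from the SMILES: 7 C, 1 I, 2 N, 3 O, 1 S.
Implicit hydrogens by atom environment:
  4 × C (aromatic): no H
  2 × O: no H
  1 × C: 2 H
  1 × C (aromatic): 1 H
  1 × C: no H
  1 × I: no H
  1 × N: 2 H
  1 × N (aromatic): no H
  1 × O: 1 H
  1 × S: 1 H
  Total hydrogens = 7.
Molecular formula: C7H7IN2O3S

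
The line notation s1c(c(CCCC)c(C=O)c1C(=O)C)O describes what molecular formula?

C11H14O3S

Heavy atoms from the SMILES: 11 C, 3 O, 1 S.
Implicit hydrogens by atom environment:
  4 × C (aromatic): no H
  3 × C: 2 H each → 6
  2 × C: 3 H each → 6
  2 × O: no H
  1 × C: 1 H
  1 × C: no H
  1 × O: 1 H
  1 × S (aromatic): no H
  Total hydrogens = 14.
Molecular formula: C11H14O3S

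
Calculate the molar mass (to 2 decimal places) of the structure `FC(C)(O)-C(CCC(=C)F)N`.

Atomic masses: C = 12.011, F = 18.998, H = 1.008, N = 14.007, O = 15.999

165.18

Molecular formula: C7H13F2NO.
M = 7×12.011 + 2×18.998 + 13×1.008 + 1×14.007 + 1×15.999 = 165.18 g/mol.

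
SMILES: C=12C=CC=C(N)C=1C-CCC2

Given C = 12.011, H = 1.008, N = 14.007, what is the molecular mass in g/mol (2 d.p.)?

147.22

Molecular formula: C10H13N.
M = 10×12.011 + 13×1.008 + 1×14.007 = 147.22 g/mol.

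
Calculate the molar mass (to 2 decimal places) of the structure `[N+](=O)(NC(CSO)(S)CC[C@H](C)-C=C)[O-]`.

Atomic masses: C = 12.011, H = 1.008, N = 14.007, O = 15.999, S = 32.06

252.35

Molecular formula: C8H16N2O3S2.
M = 8×12.011 + 16×1.008 + 2×14.007 + 3×15.999 + 2×32.06 = 252.35 g/mol.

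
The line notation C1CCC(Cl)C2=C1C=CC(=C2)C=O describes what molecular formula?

Heavy atoms from the SMILES: 11 C, 1 Cl, 1 O.
Implicit hydrogens by atom environment:
  3 × C: 2 H each → 6
  3 × C (aromatic): 1 H each → 3
  3 × C (aromatic): no H
  2 × C: 1 H each → 2
  1 × Cl: no H
  1 × O: no H
  Total hydrogens = 11.
Molecular formula: C11H11ClO

C11H11ClO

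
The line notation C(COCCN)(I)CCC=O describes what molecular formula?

C7H14INO2

Heavy atoms from the SMILES: 7 C, 1 I, 1 N, 2 O.
Implicit hydrogens by atom environment:
  5 × C: 2 H each → 10
  2 × C: 1 H each → 2
  2 × O: no H
  1 × I: no H
  1 × N: 2 H
  Total hydrogens = 14.
Molecular formula: C7H14INO2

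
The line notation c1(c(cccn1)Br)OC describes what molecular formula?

C6H6BrNO

Heavy atoms from the SMILES: 1 Br, 6 C, 1 N, 1 O.
Implicit hydrogens by atom environment:
  3 × C (aromatic): 1 H each → 3
  2 × C (aromatic): no H
  1 × Br: no H
  1 × C: 3 H
  1 × N (aromatic): no H
  1 × O: no H
  Total hydrogens = 6.
Molecular formula: C6H6BrNO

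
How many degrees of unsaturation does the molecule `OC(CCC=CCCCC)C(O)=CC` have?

2

Molecular formula from the SMILES: C12H22O2.
DoU = (2C + 2 + N − H − X)/2 = (2·12 + 2 + 0 − 22 − 0)/2 = 4/2 = 2.
(Structurally: 0 ring(s) + 2 π bond(s) = 2.)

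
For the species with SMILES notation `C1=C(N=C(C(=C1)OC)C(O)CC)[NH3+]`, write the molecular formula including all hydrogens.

Heavy atoms from the SMILES: 9 C, 2 N, 2 O.
Implicit hydrogens by atom environment:
  3 × C (aromatic): no H
  2 × C: 3 H each → 6
  2 × C (aromatic): 1 H each → 2
  1 × C: 2 H
  1 × C: 1 H
  1 × N (charge +1): 3 H
  1 × N (aromatic): no H
  1 × O: 1 H
  1 × O: no H
  Total hydrogens = 15.
Net charge +1.
Molecular formula: C9H15N2O2+

C9H15N2O2+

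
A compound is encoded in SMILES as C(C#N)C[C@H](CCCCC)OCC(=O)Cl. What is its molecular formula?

C11H18ClNO2

Heavy atoms from the SMILES: 11 C, 1 Cl, 1 N, 2 O.
Implicit hydrogens by atom environment:
  7 × C: 2 H each → 14
  2 × C: no H
  2 × O: no H
  1 × C: 3 H
  1 × C: 1 H
  1 × Cl: no H
  1 × N: no H
  Total hydrogens = 18.
Molecular formula: C11H18ClNO2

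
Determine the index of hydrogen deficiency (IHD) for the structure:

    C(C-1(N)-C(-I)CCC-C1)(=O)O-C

Molecular formula from the SMILES: C8H14INO2.
DoU = (2C + 2 + N − H − X)/2 = (2·8 + 2 + 1 − 14 − 1)/2 = 4/2 = 2.
(Structurally: 1 ring(s) + 1 π bond(s) = 2.)

2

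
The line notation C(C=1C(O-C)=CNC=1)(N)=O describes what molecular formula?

C6H8N2O2

Heavy atoms from the SMILES: 6 C, 2 N, 2 O.
Implicit hydrogens by atom environment:
  2 × C (aromatic): 1 H each → 2
  2 × C (aromatic): no H
  2 × O: no H
  1 × C: 3 H
  1 × C: no H
  1 × N: 2 H
  1 × N (aromatic): 1 H
  Total hydrogens = 8.
Molecular formula: C6H8N2O2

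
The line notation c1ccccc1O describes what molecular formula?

C6H6O

Heavy atoms from the SMILES: 6 C, 1 O.
Implicit hydrogens by atom environment:
  5 × C (aromatic): 1 H each → 5
  1 × C (aromatic): no H
  1 × O: 1 H
  Total hydrogens = 6.
Molecular formula: C6H6O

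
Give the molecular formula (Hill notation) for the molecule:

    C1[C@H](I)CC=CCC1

C7H11I

Heavy atoms from the SMILES: 7 C, 1 I.
Implicit hydrogens by atom environment:
  4 × C: 2 H each → 8
  3 × C: 1 H each → 3
  1 × I: no H
  Total hydrogens = 11.
Molecular formula: C7H11I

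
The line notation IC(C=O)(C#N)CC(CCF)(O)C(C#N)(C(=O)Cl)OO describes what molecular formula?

C10H9ClFIN2O5

Heavy atoms from the SMILES: 10 C, 1 Cl, 1 F, 1 I, 2 N, 5 O.
Implicit hydrogens by atom environment:
  6 × C: no H
  3 × C: 2 H each → 6
  3 × O: no H
  2 × N: no H
  2 × O: 1 H each → 2
  1 × C: 1 H
  1 × Cl: no H
  1 × F: no H
  1 × I: no H
  Total hydrogens = 9.
Molecular formula: C10H9ClFIN2O5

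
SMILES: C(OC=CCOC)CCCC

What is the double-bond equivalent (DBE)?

Molecular formula from the SMILES: C9H18O2.
DoU = (2C + 2 + N − H − X)/2 = (2·9 + 2 + 0 − 18 − 0)/2 = 2/2 = 1.
(Structurally: 0 ring(s) + 1 π bond(s) = 1.)

1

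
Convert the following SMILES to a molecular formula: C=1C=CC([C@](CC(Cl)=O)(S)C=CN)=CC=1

Heavy atoms from the SMILES: 11 C, 1 Cl, 1 N, 1 O, 1 S.
Implicit hydrogens by atom environment:
  5 × C (aromatic): 1 H each → 5
  2 × C: 1 H each → 2
  2 × C: no H
  1 × C: 2 H
  1 × C (aromatic): no H
  1 × Cl: no H
  1 × N: 2 H
  1 × O: no H
  1 × S: 1 H
  Total hydrogens = 12.
Molecular formula: C11H12ClNOS

C11H12ClNOS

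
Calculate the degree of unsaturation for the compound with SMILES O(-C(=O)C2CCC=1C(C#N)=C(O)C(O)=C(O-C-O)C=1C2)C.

Molecular formula from the SMILES: C14H15NO6.
DoU = (2C + 2 + N − H − X)/2 = (2·14 + 2 + 1 − 15 − 0)/2 = 16/2 = 8.
(Structurally: 2 ring(s) + 6 π bond(s) = 8.)

8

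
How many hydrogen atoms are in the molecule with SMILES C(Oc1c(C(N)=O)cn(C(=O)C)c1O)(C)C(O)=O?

12

Hydrogens are implicit in SMILES; fill each atom to its normal valence:
  4 × O: no H
  3 × C (aromatic): no H
  3 × C: no H
  2 × C: 3 H each → 6
  2 × O: 1 H each → 2
  1 × C (aromatic): 1 H
  1 × C: 1 H
  1 × N: 2 H
  1 × N (aromatic): no H
  Total hydrogens = 12.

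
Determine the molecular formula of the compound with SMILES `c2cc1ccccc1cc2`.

C10H8

Heavy atoms from the SMILES: 10 C.
Implicit hydrogens by atom environment:
  8 × C (aromatic): 1 H each → 8
  2 × C (aromatic): no H
  Total hydrogens = 8.
Molecular formula: C10H8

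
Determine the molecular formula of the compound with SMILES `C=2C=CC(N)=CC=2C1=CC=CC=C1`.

C12H11N

Heavy atoms from the SMILES: 12 C, 1 N.
Implicit hydrogens by atom environment:
  9 × C (aromatic): 1 H each → 9
  3 × C (aromatic): no H
  1 × N: 2 H
  Total hydrogens = 11.
Molecular formula: C12H11N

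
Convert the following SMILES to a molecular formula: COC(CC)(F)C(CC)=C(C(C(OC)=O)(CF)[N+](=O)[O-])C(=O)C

C14H21F2NO6

Heavy atoms from the SMILES: 14 C, 2 F, 1 N, 6 O.
Implicit hydrogens by atom environment:
  6 × C: no H
  5 × C: 3 H each → 15
  5 × O: no H
  3 × C: 2 H each → 6
  2 × F: no H
  1 × N (charge +1): no H
  1 × O (charge -1): no H
  Total hydrogens = 21.
Molecular formula: C14H21F2NO6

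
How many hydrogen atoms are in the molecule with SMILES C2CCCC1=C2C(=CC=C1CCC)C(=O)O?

18

Hydrogens are implicit in SMILES; fill each atom to its normal valence:
  6 × C: 2 H each → 12
  4 × C (aromatic): no H
  2 × C (aromatic): 1 H each → 2
  1 × C: 3 H
  1 × C: no H
  1 × O: 1 H
  1 × O: no H
  Total hydrogens = 18.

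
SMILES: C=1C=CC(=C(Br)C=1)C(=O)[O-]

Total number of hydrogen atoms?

4

Hydrogens are implicit in SMILES; fill each atom to its normal valence:
  4 × C (aromatic): 1 H each → 4
  2 × C (aromatic): no H
  1 × Br: no H
  1 × C: no H
  1 × O: no H
  1 × O (charge -1): no H
  Total hydrogens = 4.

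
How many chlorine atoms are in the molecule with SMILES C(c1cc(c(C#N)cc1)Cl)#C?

The symbol for chlorine appears 1 time in the SMILES.

1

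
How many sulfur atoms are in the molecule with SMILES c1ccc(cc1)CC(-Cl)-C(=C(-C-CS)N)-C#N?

The symbol for sulfur appears 1 time in the SMILES.

1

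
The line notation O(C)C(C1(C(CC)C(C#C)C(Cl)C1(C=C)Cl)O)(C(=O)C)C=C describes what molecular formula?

C17H22Cl2O3

Heavy atoms from the SMILES: 17 C, 2 Cl, 3 O.
Implicit hydrogens by atom environment:
  6 × C: 1 H each → 6
  5 × C: no H
  3 × C: 3 H each → 9
  3 × C: 2 H each → 6
  2 × Cl: no H
  2 × O: no H
  1 × O: 1 H
  Total hydrogens = 22.
Molecular formula: C17H22Cl2O3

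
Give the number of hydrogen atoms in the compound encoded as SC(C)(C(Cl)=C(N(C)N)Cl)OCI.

Hydrogens are implicit in SMILES; fill each atom to its normal valence:
  3 × C: no H
  2 × C: 3 H each → 6
  2 × Cl: no H
  1 × C: 2 H
  1 × I: no H
  1 × N: 2 H
  1 × N: no H
  1 × O: no H
  1 × S: 1 H
  Total hydrogens = 11.

11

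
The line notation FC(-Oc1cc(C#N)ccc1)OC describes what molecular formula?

Heavy atoms from the SMILES: 9 C, 1 F, 1 N, 2 O.
Implicit hydrogens by atom environment:
  4 × C (aromatic): 1 H each → 4
  2 × C (aromatic): no H
  2 × O: no H
  1 × C: 3 H
  1 × C: 1 H
  1 × C: no H
  1 × F: no H
  1 × N: no H
  Total hydrogens = 8.
Molecular formula: C9H8FNO2

C9H8FNO2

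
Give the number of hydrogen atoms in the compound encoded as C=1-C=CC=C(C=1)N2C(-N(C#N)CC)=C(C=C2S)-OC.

15

Hydrogens are implicit in SMILES; fill each atom to its normal valence:
  6 × C (aromatic): 1 H each → 6
  4 × C (aromatic): no H
  2 × C: 3 H each → 6
  2 × N: no H
  1 × C: 2 H
  1 × C: no H
  1 × N (aromatic): no H
  1 × O: no H
  1 × S: 1 H
  Total hydrogens = 15.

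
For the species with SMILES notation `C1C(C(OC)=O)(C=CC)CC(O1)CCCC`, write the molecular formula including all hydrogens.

Heavy atoms from the SMILES: 13 C, 3 O.
Implicit hydrogens by atom environment:
  5 × C: 2 H each → 10
  3 × C: 3 H each → 9
  3 × C: 1 H each → 3
  3 × O: no H
  2 × C: no H
  Total hydrogens = 22.
Molecular formula: C13H22O3

C13H22O3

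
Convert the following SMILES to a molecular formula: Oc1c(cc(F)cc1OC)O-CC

Heavy atoms from the SMILES: 9 C, 1 F, 3 O.
Implicit hydrogens by atom environment:
  4 × C (aromatic): no H
  2 × C: 3 H each → 6
  2 × C (aromatic): 1 H each → 2
  2 × O: no H
  1 × C: 2 H
  1 × F: no H
  1 × O: 1 H
  Total hydrogens = 11.
Molecular formula: C9H11FO3

C9H11FO3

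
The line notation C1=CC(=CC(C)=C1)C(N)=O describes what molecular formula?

C8H9NO

Heavy atoms from the SMILES: 8 C, 1 N, 1 O.
Implicit hydrogens by atom environment:
  4 × C (aromatic): 1 H each → 4
  2 × C (aromatic): no H
  1 × C: 3 H
  1 × C: no H
  1 × N: 2 H
  1 × O: no H
  Total hydrogens = 9.
Molecular formula: C8H9NO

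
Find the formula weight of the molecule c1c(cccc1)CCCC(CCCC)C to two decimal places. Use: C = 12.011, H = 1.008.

Molecular formula: C15H24.
M = 15×12.011 + 24×1.008 = 204.36 g/mol.

204.36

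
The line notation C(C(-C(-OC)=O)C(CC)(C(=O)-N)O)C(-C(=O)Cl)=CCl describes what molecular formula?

Heavy atoms from the SMILES: 11 C, 2 Cl, 1 N, 5 O.
Implicit hydrogens by atom environment:
  5 × C: no H
  4 × O: no H
  2 × C: 3 H each → 6
  2 × C: 2 H each → 4
  2 × C: 1 H each → 2
  2 × Cl: no H
  1 × N: 2 H
  1 × O: 1 H
  Total hydrogens = 15.
Molecular formula: C11H15Cl2NO5

C11H15Cl2NO5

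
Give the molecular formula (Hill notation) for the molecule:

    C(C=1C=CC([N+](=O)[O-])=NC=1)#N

Heavy atoms from the SMILES: 6 C, 3 N, 2 O.
Implicit hydrogens by atom environment:
  3 × C (aromatic): 1 H each → 3
  2 × C (aromatic): no H
  1 × C: no H
  1 × N (aromatic): no H
  1 × N (charge +1): no H
  1 × N: no H
  1 × O: no H
  1 × O (charge -1): no H
  Total hydrogens = 3.
Molecular formula: C6H3N3O2

C6H3N3O2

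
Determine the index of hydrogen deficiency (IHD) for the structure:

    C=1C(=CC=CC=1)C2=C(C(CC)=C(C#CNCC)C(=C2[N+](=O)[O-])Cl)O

Molecular formula from the SMILES: C18H17ClN2O3.
DoU = (2C + 2 + N − H − X)/2 = (2·18 + 2 + 2 − 17 − 1)/2 = 22/2 = 11.
(Structurally: 2 ring(s) + 9 π bond(s) = 11.)

11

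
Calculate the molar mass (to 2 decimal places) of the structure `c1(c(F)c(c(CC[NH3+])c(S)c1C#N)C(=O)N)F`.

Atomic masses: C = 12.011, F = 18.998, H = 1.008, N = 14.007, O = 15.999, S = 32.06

258.27

Molecular formula: C10H10F2N3OS+.
M = 10×12.011 + 2×18.998 + 10×1.008 + 3×14.007 + 1×15.999 + 1×32.06 = 258.27 g/mol.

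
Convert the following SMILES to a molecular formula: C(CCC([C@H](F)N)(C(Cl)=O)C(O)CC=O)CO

C10H17ClFNO4

Heavy atoms from the SMILES: 10 C, 1 Cl, 1 F, 1 N, 4 O.
Implicit hydrogens by atom environment:
  5 × C: 2 H each → 10
  3 × C: 1 H each → 3
  2 × C: no H
  2 × O: 1 H each → 2
  2 × O: no H
  1 × Cl: no H
  1 × F: no H
  1 × N: 2 H
  Total hydrogens = 17.
Molecular formula: C10H17ClFNO4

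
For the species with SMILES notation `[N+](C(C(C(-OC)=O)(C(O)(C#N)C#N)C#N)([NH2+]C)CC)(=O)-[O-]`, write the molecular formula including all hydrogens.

Heavy atoms from the SMILES: 11 C, 5 N, 5 O.
Implicit hydrogens by atom environment:
  7 × C: no H
  3 × C: 3 H each → 9
  3 × N: no H
  3 × O: no H
  1 × C: 2 H
  1 × N (charge +1): 2 H
  1 × N (charge +1): no H
  1 × O: 1 H
  1 × O (charge -1): no H
  Total hydrogens = 14.
Net charge +1.
Molecular formula: C11H14N5O5+

C11H14N5O5+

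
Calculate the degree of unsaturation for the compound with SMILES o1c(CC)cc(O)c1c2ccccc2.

Molecular formula from the SMILES: C12H12O2.
DoU = (2C + 2 + N − H − X)/2 = (2·12 + 2 + 0 − 12 − 0)/2 = 14/2 = 7.
(Structurally: 2 ring(s) + 5 π bond(s) = 7.)

7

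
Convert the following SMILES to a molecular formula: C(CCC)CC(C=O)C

Heavy atoms from the SMILES: 8 C, 1 O.
Implicit hydrogens by atom environment:
  4 × C: 2 H each → 8
  2 × C: 3 H each → 6
  2 × C: 1 H each → 2
  1 × O: no H
  Total hydrogens = 16.
Molecular formula: C8H16O

C8H16O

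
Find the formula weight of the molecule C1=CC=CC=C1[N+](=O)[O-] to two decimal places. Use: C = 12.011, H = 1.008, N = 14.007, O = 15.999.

Molecular formula: C6H5NO2.
M = 6×12.011 + 5×1.008 + 1×14.007 + 2×15.999 = 123.11 g/mol.

123.11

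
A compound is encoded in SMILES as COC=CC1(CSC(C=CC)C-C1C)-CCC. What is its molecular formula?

Heavy atoms from the SMILES: 15 C, 1 O, 1 S.
Implicit hydrogens by atom environment:
  6 × C: 1 H each → 6
  4 × C: 3 H each → 12
  4 × C: 2 H each → 8
  1 × C: no H
  1 × O: no H
  1 × S: no H
  Total hydrogens = 26.
Molecular formula: C15H26OS

C15H26OS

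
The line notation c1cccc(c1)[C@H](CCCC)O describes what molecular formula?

Heavy atoms from the SMILES: 11 C, 1 O.
Implicit hydrogens by atom environment:
  5 × C (aromatic): 1 H each → 5
  3 × C: 2 H each → 6
  1 × C: 3 H
  1 × C: 1 H
  1 × C (aromatic): no H
  1 × O: 1 H
  Total hydrogens = 16.
Molecular formula: C11H16O

C11H16O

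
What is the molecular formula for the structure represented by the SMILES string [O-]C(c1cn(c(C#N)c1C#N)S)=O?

Heavy atoms from the SMILES: 7 C, 3 N, 2 O, 1 S.
Implicit hydrogens by atom environment:
  3 × C (aromatic): no H
  3 × C: no H
  2 × N: no H
  1 × C (aromatic): 1 H
  1 × N (aromatic): no H
  1 × O: no H
  1 × O (charge -1): no H
  1 × S: 1 H
  Total hydrogens = 2.
Net charge -1.
Molecular formula: C7H2N3O2S-

C7H2N3O2S-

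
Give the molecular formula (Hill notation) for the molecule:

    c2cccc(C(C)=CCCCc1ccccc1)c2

Heavy atoms from the SMILES: 18 C.
Implicit hydrogens by atom environment:
  10 × C (aromatic): 1 H each → 10
  3 × C: 2 H each → 6
  2 × C (aromatic): no H
  1 × C: 3 H
  1 × C: 1 H
  1 × C: no H
  Total hydrogens = 20.
Molecular formula: C18H20

C18H20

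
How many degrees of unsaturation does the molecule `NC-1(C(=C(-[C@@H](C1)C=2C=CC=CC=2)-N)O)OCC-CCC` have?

Molecular formula from the SMILES: C16H24N2O2.
DoU = (2C + 2 + N − H − X)/2 = (2·16 + 2 + 2 − 24 − 0)/2 = 12/2 = 6.
(Structurally: 2 ring(s) + 4 π bond(s) = 6.)

6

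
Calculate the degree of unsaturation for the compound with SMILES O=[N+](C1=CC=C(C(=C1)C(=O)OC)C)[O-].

Molecular formula from the SMILES: C9H9NO4.
DoU = (2C + 2 + N − H − X)/2 = (2·9 + 2 + 1 − 9 − 0)/2 = 12/2 = 6.
(Structurally: 1 ring(s) + 5 π bond(s) = 6.)

6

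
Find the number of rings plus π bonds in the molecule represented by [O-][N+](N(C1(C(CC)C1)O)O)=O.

2

Molecular formula from the SMILES: C5H10N2O4.
DoU = (2C + 2 + N − H − X)/2 = (2·5 + 2 + 2 − 10 − 0)/2 = 4/2 = 2.
(Structurally: 1 ring(s) + 1 π bond(s) = 2.)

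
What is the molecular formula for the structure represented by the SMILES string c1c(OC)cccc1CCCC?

C11H16O

Heavy atoms from the SMILES: 11 C, 1 O.
Implicit hydrogens by atom environment:
  4 × C (aromatic): 1 H each → 4
  3 × C: 2 H each → 6
  2 × C: 3 H each → 6
  2 × C (aromatic): no H
  1 × O: no H
  Total hydrogens = 16.
Molecular formula: C11H16O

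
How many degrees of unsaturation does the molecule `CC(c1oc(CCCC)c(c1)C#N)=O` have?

6

Molecular formula from the SMILES: C11H13NO2.
DoU = (2C + 2 + N − H − X)/2 = (2·11 + 2 + 1 − 13 − 0)/2 = 12/2 = 6.
(Structurally: 1 ring(s) + 5 π bond(s) = 6.)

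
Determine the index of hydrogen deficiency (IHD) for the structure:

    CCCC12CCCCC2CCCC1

2

Molecular formula from the SMILES: C13H24.
DoU = (2C + 2 + N − H − X)/2 = (2·13 + 2 + 0 − 24 − 0)/2 = 4/2 = 2.
(Structurally: 2 ring(s) + 0 π bond(s) = 2.)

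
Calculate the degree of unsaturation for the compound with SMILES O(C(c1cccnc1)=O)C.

Molecular formula from the SMILES: C7H7NO2.
DoU = (2C + 2 + N − H − X)/2 = (2·7 + 2 + 1 − 7 − 0)/2 = 10/2 = 5.
(Structurally: 1 ring(s) + 4 π bond(s) = 5.)

5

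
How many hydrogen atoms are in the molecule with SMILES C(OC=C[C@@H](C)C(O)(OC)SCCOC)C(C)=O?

Hydrogens are implicit in SMILES; fill each atom to its normal valence:
  4 × C: 3 H each → 12
  4 × O: no H
  3 × C: 2 H each → 6
  3 × C: 1 H each → 3
  2 × C: no H
  1 × O: 1 H
  1 × S: no H
  Total hydrogens = 22.

22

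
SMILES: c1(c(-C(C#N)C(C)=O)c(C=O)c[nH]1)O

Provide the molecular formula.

Heavy atoms from the SMILES: 9 C, 2 N, 3 O.
Implicit hydrogens by atom environment:
  3 × C (aromatic): no H
  2 × C: 1 H each → 2
  2 × C: no H
  2 × O: no H
  1 × C: 3 H
  1 × C (aromatic): 1 H
  1 × N (aromatic): 1 H
  1 × N: no H
  1 × O: 1 H
  Total hydrogens = 8.
Molecular formula: C9H8N2O3

C9H8N2O3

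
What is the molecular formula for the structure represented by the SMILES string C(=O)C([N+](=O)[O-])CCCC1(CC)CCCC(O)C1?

C13H23NO4

Heavy atoms from the SMILES: 13 C, 1 N, 4 O.
Implicit hydrogens by atom environment:
  8 × C: 2 H each → 16
  3 × C: 1 H each → 3
  2 × O: no H
  1 × C: 3 H
  1 × C: no H
  1 × N (charge +1): no H
  1 × O: 1 H
  1 × O (charge -1): no H
  Total hydrogens = 23.
Molecular formula: C13H23NO4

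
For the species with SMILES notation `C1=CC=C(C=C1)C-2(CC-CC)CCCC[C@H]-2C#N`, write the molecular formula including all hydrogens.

Heavy atoms from the SMILES: 17 C, 1 N.
Implicit hydrogens by atom environment:
  7 × C: 2 H each → 14
  5 × C (aromatic): 1 H each → 5
  2 × C: no H
  1 × C: 3 H
  1 × C: 1 H
  1 × C (aromatic): no H
  1 × N: no H
  Total hydrogens = 23.
Molecular formula: C17H23N

C17H23N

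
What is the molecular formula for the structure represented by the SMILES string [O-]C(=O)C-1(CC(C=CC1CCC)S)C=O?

C11H15O3S-

Heavy atoms from the SMILES: 11 C, 3 O, 1 S.
Implicit hydrogens by atom environment:
  5 × C: 1 H each → 5
  3 × C: 2 H each → 6
  2 × C: no H
  2 × O: no H
  1 × C: 3 H
  1 × O (charge -1): no H
  1 × S: 1 H
  Total hydrogens = 15.
Net charge -1.
Molecular formula: C11H15O3S-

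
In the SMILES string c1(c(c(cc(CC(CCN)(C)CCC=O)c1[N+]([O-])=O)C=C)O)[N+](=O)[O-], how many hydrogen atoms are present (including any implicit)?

21

Hydrogens are implicit in SMILES; fill each atom to its normal valence:
  6 × C: 2 H each → 12
  5 × C (aromatic): no H
  3 × O: no H
  2 × C: 1 H each → 2
  2 × N (charge +1): no H
  2 × O (charge -1): no H
  1 × C: 3 H
  1 × C (aromatic): 1 H
  1 × C: no H
  1 × N: 2 H
  1 × O: 1 H
  Total hydrogens = 21.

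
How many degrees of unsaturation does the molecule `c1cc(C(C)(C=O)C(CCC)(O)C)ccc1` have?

5

Molecular formula from the SMILES: C14H20O2.
DoU = (2C + 2 + N − H − X)/2 = (2·14 + 2 + 0 − 20 − 0)/2 = 10/2 = 5.
(Structurally: 1 ring(s) + 4 π bond(s) = 5.)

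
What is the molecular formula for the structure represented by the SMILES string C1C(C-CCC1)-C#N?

C7H11N

Heavy atoms from the SMILES: 7 C, 1 N.
Implicit hydrogens by atom environment:
  5 × C: 2 H each → 10
  1 × C: 1 H
  1 × C: no H
  1 × N: no H
  Total hydrogens = 11.
Molecular formula: C7H11N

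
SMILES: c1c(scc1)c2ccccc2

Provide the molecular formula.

Heavy atoms from the SMILES: 10 C, 1 S.
Implicit hydrogens by atom environment:
  8 × C (aromatic): 1 H each → 8
  2 × C (aromatic): no H
  1 × S (aromatic): no H
  Total hydrogens = 8.
Molecular formula: C10H8S

C10H8S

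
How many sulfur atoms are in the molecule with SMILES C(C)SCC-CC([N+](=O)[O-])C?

The symbol for sulfur appears 1 time in the SMILES.

1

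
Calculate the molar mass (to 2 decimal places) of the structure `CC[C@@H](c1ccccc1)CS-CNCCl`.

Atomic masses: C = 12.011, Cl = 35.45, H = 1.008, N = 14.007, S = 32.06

Molecular formula: C12H18ClNS.
M = 12×12.011 + 1×35.45 + 18×1.008 + 1×14.007 + 1×32.06 = 243.79 g/mol.

243.79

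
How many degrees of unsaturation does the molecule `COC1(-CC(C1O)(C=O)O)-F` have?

2

Molecular formula from the SMILES: C6H9FO4.
DoU = (2C + 2 + N − H − X)/2 = (2·6 + 2 + 0 − 9 − 1)/2 = 4/2 = 2.
(Structurally: 1 ring(s) + 1 π bond(s) = 2.)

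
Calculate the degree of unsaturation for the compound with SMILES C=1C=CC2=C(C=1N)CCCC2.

Molecular formula from the SMILES: C10H13N.
DoU = (2C + 2 + N − H − X)/2 = (2·10 + 2 + 1 − 13 − 0)/2 = 10/2 = 5.
(Structurally: 2 ring(s) + 3 π bond(s) = 5.)

5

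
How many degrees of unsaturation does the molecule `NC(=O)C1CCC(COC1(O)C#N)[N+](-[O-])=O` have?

Molecular formula from the SMILES: C8H11N3O5.
DoU = (2C + 2 + N − H − X)/2 = (2·8 + 2 + 3 − 11 − 0)/2 = 10/2 = 5.
(Structurally: 1 ring(s) + 4 π bond(s) = 5.)

5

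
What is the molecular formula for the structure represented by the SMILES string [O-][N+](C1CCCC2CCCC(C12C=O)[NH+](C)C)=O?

Heavy atoms from the SMILES: 13 C, 2 N, 3 O.
Implicit hydrogens by atom environment:
  6 × C: 2 H each → 12
  4 × C: 1 H each → 4
  2 × C: 3 H each → 6
  2 × O: no H
  1 × C: no H
  1 × N (charge +1): 1 H
  1 × N (charge +1): no H
  1 × O (charge -1): no H
  Total hydrogens = 23.
Net charge +1.
Molecular formula: C13H23N2O3+

C13H23N2O3+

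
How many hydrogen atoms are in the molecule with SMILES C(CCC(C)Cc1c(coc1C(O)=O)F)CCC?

Hydrogens are implicit in SMILES; fill each atom to its normal valence:
  6 × C: 2 H each → 12
  3 × C (aromatic): no H
  2 × C: 3 H each → 6
  1 × C (aromatic): 1 H
  1 × C: 1 H
  1 × C: no H
  1 × F: no H
  1 × O: 1 H
  1 × O (aromatic): no H
  1 × O: no H
  Total hydrogens = 21.

21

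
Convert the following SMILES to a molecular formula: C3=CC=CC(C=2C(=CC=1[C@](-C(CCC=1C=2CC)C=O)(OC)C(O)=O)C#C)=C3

Heavy atoms from the SMILES: 23 C, 4 O.
Implicit hydrogens by atom environment:
  6 × C (aromatic): 1 H each → 6
  6 × C (aromatic): no H
  3 × C: 2 H each → 6
  3 × C: 1 H each → 3
  3 × C: no H
  3 × O: no H
  2 × C: 3 H each → 6
  1 × O: 1 H
  Total hydrogens = 22.
Molecular formula: C23H22O4

C23H22O4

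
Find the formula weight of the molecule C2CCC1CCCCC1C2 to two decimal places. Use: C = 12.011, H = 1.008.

Molecular formula: C10H18.
M = 10×12.011 + 18×1.008 = 138.25 g/mol.

138.25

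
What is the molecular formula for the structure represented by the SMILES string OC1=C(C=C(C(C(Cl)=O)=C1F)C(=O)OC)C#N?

C10H5ClFNO4

Heavy atoms from the SMILES: 10 C, 1 Cl, 1 F, 1 N, 4 O.
Implicit hydrogens by atom environment:
  5 × C (aromatic): no H
  3 × C: no H
  3 × O: no H
  1 × C: 3 H
  1 × C (aromatic): 1 H
  1 × Cl: no H
  1 × F: no H
  1 × N: no H
  1 × O: 1 H
  Total hydrogens = 5.
Molecular formula: C10H5ClFNO4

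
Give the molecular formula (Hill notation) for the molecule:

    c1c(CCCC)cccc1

C10H14

Heavy atoms from the SMILES: 10 C.
Implicit hydrogens by atom environment:
  5 × C (aromatic): 1 H each → 5
  3 × C: 2 H each → 6
  1 × C: 3 H
  1 × C (aromatic): no H
  Total hydrogens = 14.
Molecular formula: C10H14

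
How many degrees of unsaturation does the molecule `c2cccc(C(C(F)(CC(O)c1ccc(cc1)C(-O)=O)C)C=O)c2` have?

Molecular formula from the SMILES: C19H19FO4.
DoU = (2C + 2 + N − H − X)/2 = (2·19 + 2 + 0 − 19 − 1)/2 = 20/2 = 10.
(Structurally: 2 ring(s) + 8 π bond(s) = 10.)

10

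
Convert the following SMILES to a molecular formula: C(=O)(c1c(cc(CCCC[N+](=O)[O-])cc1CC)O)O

C13H17NO5

Heavy atoms from the SMILES: 13 C, 1 N, 5 O.
Implicit hydrogens by atom environment:
  5 × C: 2 H each → 10
  4 × C (aromatic): no H
  2 × C (aromatic): 1 H each → 2
  2 × O: 1 H each → 2
  2 × O: no H
  1 × C: 3 H
  1 × C: no H
  1 × N (charge +1): no H
  1 × O (charge -1): no H
  Total hydrogens = 17.
Molecular formula: C13H17NO5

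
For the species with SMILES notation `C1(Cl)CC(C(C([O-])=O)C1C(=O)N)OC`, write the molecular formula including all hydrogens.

Heavy atoms from the SMILES: 8 C, 1 Cl, 1 N, 4 O.
Implicit hydrogens by atom environment:
  4 × C: 1 H each → 4
  3 × O: no H
  2 × C: no H
  1 × C: 3 H
  1 × C: 2 H
  1 × Cl: no H
  1 × N: 2 H
  1 × O (charge -1): no H
  Total hydrogens = 11.
Net charge -1.
Molecular formula: C8H11ClNO4-

C8H11ClNO4-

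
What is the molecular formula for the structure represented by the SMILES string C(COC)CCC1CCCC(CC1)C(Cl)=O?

C13H23ClO2

Heavy atoms from the SMILES: 13 C, 1 Cl, 2 O.
Implicit hydrogens by atom environment:
  9 × C: 2 H each → 18
  2 × C: 1 H each → 2
  2 × O: no H
  1 × C: 3 H
  1 × C: no H
  1 × Cl: no H
  Total hydrogens = 23.
Molecular formula: C13H23ClO2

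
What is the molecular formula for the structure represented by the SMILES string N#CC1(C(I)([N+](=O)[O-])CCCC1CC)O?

C9H13IN2O3

Heavy atoms from the SMILES: 9 C, 1 I, 2 N, 3 O.
Implicit hydrogens by atom environment:
  4 × C: 2 H each → 8
  3 × C: no H
  1 × C: 3 H
  1 × C: 1 H
  1 × I: no H
  1 × N (charge +1): no H
  1 × N: no H
  1 × O: 1 H
  1 × O: no H
  1 × O (charge -1): no H
  Total hydrogens = 13.
Molecular formula: C9H13IN2O3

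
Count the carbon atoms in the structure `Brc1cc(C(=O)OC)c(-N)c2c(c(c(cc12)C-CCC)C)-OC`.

The symbol for carbon appears 18 times in the SMILES. Lowercase c denotes aromatic carbon and counts toward C.

18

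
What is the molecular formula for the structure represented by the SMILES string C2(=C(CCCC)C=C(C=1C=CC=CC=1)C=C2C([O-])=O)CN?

Heavy atoms from the SMILES: 18 C, 1 N, 2 O.
Implicit hydrogens by atom environment:
  7 × C (aromatic): 1 H each → 7
  5 × C (aromatic): no H
  4 × C: 2 H each → 8
  1 × C: 3 H
  1 × C: no H
  1 × N: 2 H
  1 × O: no H
  1 × O (charge -1): no H
  Total hydrogens = 20.
Net charge -1.
Molecular formula: C18H20NO2-

C18H20NO2-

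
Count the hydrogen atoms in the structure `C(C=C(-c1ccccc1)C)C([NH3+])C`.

Hydrogens are implicit in SMILES; fill each atom to its normal valence:
  5 × C (aromatic): 1 H each → 5
  2 × C: 3 H each → 6
  2 × C: 1 H each → 2
  1 × C: 2 H
  1 × C: no H
  1 × C (aromatic): no H
  1 × N (charge +1): 3 H
  Total hydrogens = 18.

18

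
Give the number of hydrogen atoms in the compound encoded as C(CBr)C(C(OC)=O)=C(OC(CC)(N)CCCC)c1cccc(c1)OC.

30

Hydrogens are implicit in SMILES; fill each atom to its normal valence:
  6 × C: 2 H each → 12
  4 × C: 3 H each → 12
  4 × C (aromatic): 1 H each → 4
  4 × C: no H
  4 × O: no H
  2 × C (aromatic): no H
  1 × Br: no H
  1 × N: 2 H
  Total hydrogens = 30.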